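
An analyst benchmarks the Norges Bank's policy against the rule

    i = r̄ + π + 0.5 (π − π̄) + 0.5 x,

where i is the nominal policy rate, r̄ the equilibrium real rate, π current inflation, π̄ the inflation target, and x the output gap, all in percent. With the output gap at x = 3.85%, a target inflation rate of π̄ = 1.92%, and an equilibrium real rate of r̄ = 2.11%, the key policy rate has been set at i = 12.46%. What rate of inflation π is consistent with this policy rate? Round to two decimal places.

Collecting π: i = r̄ + (1 + 0.5) π − 0.5 π̄ + 0.5 x
1.5 π = 12.46 − 2.11 + 0.5 × 1.92 − 0.5 × 3.85 = 9.385
π = 9.385 / 1.5 = 6.26

6.26%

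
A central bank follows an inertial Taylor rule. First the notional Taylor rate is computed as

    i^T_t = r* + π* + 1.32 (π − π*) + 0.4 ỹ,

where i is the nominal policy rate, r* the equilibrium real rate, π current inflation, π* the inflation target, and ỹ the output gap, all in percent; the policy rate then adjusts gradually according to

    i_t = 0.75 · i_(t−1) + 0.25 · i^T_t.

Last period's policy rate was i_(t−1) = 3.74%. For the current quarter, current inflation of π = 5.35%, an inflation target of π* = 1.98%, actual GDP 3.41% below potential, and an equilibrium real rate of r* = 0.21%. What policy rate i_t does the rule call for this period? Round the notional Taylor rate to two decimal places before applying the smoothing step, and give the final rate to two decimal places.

Output 3.41% below potential → ỹ = -3.41.
i^T_t = 0.21 + 1.98 + 1.32 × (5.35 − 1.98) + 0.4 × (-3.41)
   = 0.21 + 1.98 + 4.4484 − 1.364 = 5.27
i_t = 0.75 × 3.74 + 0.25 × 5.27 = 2.805 + 1.3175 = 4.12

4.12%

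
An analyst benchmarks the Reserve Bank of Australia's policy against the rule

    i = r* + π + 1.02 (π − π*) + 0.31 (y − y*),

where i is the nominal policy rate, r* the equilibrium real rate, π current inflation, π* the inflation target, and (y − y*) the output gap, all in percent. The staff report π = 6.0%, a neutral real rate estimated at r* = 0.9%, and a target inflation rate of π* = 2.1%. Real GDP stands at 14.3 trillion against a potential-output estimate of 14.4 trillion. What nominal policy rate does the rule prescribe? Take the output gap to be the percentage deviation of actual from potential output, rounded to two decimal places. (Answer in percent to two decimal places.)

10.66%

Output gap = 100 × (14.3 − 14.4) / 14.4 = -0.69%.
i = 0.90 + 6.00 + 1.02 × (6.00 − 2.10) + 0.31 × (-0.69)
   = 0.90 + 6 + 3.978 − 0.2139 = 10.66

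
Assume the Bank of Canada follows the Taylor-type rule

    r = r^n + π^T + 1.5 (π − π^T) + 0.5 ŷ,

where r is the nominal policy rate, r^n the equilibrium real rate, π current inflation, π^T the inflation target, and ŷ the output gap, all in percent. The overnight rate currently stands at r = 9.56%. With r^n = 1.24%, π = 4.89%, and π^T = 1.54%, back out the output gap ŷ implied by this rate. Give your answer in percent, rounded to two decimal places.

3.51%

0.5 ŷ = 9.56 − 1.24 − 1.54 − 1.5 × (4.89 − 1.54) = 1.755
ŷ = 1.755 / 0.5 = 3.51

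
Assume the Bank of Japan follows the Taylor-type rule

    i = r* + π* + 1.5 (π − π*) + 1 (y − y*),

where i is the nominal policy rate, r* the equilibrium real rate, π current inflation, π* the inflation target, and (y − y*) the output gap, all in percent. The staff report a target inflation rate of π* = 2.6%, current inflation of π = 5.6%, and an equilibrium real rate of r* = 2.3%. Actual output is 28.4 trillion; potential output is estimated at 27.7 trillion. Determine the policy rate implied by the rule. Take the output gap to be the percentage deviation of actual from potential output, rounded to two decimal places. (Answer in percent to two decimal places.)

11.93%

Output gap = 100 × (28.4 − 27.7) / 27.7 = 2.53%.
i = 2.30 + 2.60 + 1.5 × (5.60 − 2.60) + 1 × 2.53
   = 2.30 + 2.6 + 4.5 + 2.53 = 11.93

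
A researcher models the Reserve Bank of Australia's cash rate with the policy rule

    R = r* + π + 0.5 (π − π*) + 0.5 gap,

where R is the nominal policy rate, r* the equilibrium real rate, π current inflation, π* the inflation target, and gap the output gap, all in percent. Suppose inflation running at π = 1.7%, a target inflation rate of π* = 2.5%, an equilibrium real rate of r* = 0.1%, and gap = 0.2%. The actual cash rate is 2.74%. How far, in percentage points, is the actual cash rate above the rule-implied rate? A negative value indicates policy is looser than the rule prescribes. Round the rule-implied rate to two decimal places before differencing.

R = 0.1 + 1.7 + 0.5 × (1.7 − 2.5) + 0.5 × 0.2
   = 0.1 + 1.7 − 0.4 + 0.1 = 1.50
Deviation = 2.74 − 1.50 = 1.24 pp.

1.24 pp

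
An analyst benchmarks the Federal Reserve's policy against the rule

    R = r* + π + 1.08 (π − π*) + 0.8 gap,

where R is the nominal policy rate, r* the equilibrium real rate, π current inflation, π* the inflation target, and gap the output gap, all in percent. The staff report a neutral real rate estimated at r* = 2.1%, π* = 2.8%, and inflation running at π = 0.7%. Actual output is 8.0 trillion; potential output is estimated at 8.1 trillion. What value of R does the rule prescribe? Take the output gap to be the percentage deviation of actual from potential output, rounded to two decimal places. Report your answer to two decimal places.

Output gap = 100 × (8.0 − 8.1) / 8.1 = -1.23%.
R = 2.10 + 0.70 + 1.08 × (0.70 − 2.80) + 0.8 × (-1.23)
   = 2.10 + 0.7 − 2.268 − 0.984 = -0.45

-0.45%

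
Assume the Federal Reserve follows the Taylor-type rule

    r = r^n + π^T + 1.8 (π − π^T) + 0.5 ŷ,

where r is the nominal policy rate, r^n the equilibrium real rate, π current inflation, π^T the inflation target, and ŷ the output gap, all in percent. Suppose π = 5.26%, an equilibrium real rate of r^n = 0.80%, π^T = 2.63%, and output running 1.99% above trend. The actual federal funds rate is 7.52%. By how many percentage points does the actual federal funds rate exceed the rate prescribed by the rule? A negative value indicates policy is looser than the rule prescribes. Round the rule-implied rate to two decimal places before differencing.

Output 1.99% above potential → ŷ = 1.99.
r = 0.80 + 2.63 + 1.8 × (5.26 − 2.63) + 0.5 × 1.99
   = 0.80 + 2.63 + 4.734 + 0.995 = 9.16
Deviation = 7.52 − 9.16 = -1.64 pp.

-1.64 pp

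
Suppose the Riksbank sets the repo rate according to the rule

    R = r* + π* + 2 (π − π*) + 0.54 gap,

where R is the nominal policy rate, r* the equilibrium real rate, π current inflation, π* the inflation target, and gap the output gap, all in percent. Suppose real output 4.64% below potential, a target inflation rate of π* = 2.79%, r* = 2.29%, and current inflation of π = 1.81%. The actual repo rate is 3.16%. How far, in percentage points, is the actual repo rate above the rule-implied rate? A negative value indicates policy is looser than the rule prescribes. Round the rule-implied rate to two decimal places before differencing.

2.55 pp

Output 4.64% below potential → gap = -4.64.
R = 2.29 + 2.79 + 2 × (1.81 − 2.79) + 0.54 × (-4.64)
   = 2.29 + 2.79 − 1.96 − 2.5056 = 0.61
Deviation = 3.16 − 0.61 = 2.55 pp.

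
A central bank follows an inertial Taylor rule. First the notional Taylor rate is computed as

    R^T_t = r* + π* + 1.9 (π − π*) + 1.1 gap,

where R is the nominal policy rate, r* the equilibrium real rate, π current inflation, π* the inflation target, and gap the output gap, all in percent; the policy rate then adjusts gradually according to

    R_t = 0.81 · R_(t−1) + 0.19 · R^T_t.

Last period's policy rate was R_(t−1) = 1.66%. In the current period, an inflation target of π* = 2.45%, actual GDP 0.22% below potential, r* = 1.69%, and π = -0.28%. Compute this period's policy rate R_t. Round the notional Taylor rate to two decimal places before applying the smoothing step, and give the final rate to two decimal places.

Output 0.22% below potential → gap = -0.22.
R^T_t = 1.69 + 2.45 + 1.9 × (-0.28 − 2.45) + 1.1 × (-0.22)
   = 1.69 + 2.45 − 5.187 − 0.242 = -1.29
R_t = 0.81 × 1.66 + 0.19 × (-1.29) = 1.3446 − 0.2451 = 1.10

1.10%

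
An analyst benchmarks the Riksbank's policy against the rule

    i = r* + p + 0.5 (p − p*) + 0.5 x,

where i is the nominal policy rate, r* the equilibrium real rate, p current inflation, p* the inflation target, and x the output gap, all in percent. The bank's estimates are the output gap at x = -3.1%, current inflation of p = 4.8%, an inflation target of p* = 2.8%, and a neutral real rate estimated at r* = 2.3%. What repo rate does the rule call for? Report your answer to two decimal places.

i = 2.3 + 4.8 + 0.5 × (4.8 − 2.8) + 0.5 × (-3.1)
   = 2.3 + 4.8 + 1 − 1.55 = 6.55

6.55%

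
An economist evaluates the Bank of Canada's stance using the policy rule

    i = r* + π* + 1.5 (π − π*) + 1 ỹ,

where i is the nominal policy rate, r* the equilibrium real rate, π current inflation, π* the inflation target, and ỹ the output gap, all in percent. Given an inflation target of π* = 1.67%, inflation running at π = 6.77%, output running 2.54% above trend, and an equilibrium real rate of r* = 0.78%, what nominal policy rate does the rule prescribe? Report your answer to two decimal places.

12.64%

Output 2.54% above potential → ỹ = 2.54.
i = 0.78 + 1.67 + 1.5 × (6.77 − 1.67) + 1 × 2.54
   = 0.78 + 1.67 + 7.65 + 2.54 = 12.64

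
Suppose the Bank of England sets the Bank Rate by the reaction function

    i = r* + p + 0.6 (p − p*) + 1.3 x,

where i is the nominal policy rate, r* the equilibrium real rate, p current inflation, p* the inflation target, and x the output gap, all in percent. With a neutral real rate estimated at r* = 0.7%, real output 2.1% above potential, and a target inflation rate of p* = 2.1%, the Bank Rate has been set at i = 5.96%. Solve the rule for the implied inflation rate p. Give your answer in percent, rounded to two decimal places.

2.37%

Output 2.1% above potential → x = 2.1.
Collecting p: i = r* + (1 + 0.6) p − 0.6 p* + 1.3 x
1.6 p = 5.96 − 0.7 + 0.6 × 2.1 − 1.3 × 2.1 = 3.79
p = 3.79 / 1.6 = 2.37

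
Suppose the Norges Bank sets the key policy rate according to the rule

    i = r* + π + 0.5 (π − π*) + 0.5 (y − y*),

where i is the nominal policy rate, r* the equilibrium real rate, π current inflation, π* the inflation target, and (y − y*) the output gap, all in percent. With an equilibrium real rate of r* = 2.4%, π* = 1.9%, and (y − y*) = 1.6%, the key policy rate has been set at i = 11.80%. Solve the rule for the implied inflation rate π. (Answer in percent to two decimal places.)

Collecting π: i = r* + (1 + 0.5) π − 0.5 π* + 0.5 (y − y*)
1.5 π = 11.80 − 2.4 + 0.5 × 1.9 − 0.5 × 1.6 = 9.55
π = 9.55 / 1.5 = 6.37

6.37%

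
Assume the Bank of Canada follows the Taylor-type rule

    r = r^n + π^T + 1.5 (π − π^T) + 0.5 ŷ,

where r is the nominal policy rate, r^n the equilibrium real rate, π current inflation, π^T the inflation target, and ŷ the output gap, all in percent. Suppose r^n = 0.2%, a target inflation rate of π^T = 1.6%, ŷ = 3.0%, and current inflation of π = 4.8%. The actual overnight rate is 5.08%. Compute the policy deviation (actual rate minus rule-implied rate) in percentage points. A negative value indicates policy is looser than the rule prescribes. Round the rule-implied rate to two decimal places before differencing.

-3.02 pp

r = 0.2 + 1.6 + 1.5 × (4.8 − 1.6) + 0.5 × 3.0
   = 0.2 + 1.6 + 4.8 + 1.5 = 8.10
Deviation = 5.08 − 8.10 = -3.02 pp.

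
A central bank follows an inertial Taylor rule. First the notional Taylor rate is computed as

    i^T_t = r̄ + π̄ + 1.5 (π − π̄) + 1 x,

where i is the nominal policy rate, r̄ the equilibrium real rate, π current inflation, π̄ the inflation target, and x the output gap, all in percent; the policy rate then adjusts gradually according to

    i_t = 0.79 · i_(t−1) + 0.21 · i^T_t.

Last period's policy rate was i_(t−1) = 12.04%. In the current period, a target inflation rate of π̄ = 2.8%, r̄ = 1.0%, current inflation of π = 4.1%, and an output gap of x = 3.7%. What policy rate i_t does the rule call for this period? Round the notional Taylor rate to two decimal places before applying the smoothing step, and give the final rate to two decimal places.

11.50%

i^T_t = 1.0 + 2.8 + 1.5 × (4.1 − 2.8) + 1 × 3.7
   = 1.0 + 2.8 + 1.95 + 3.7 = 9.45
i_t = 0.79 × 12.04 + 0.21 × 9.45 = 9.5116 + 1.9845 = 11.50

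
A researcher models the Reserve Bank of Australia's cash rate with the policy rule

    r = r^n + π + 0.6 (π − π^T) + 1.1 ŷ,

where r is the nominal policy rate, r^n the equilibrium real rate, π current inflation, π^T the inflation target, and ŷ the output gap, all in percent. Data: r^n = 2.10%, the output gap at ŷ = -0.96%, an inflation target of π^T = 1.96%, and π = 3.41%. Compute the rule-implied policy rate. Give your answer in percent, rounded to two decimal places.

r = 2.10 + 3.41 + 0.6 × (3.41 − 1.96) + 1.1 × (-0.96)
   = 2.10 + 3.41 + 0.87 − 1.056 = 5.32

5.32%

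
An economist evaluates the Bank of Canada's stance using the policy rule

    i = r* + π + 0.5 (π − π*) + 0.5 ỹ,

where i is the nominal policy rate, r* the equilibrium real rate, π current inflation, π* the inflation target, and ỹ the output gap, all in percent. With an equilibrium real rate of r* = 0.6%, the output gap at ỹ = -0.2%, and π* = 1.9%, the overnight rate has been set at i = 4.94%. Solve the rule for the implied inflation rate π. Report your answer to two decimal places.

3.59%

Collecting π: i = r* + (1 + 0.5) π − 0.5 π* + 0.5 ỹ
1.5 π = 4.94 − 0.6 + 0.5 × 1.9 − 0.5 × (-0.2) = 5.39
π = 5.39 / 1.5 = 3.59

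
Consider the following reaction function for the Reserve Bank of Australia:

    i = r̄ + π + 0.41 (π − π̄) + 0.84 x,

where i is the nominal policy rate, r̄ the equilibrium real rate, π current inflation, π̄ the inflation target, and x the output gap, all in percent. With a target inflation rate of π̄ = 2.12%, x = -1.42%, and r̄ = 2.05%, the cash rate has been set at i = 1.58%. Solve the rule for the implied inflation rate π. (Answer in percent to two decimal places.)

Collecting π: i = r̄ + (1 + 0.41) π − 0.41 π̄ + 0.84 x
1.41 π = 1.58 − 2.05 + 0.41 × 2.12 − 0.84 × (-1.42) = 1.592
π = 1.592 / 1.41 = 1.13

1.13%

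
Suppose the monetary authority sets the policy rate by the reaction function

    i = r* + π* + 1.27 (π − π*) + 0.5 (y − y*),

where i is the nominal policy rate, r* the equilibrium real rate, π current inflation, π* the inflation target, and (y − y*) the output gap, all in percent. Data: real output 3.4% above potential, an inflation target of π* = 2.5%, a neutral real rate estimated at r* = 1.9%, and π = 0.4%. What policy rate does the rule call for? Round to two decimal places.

Output 3.4% above potential → (y − y*) = 3.4.
i = 1.9 + 2.5 + 1.27 × (0.4 − 2.5) + 0.5 × 3.4
   = 1.9 + 2.5 − 2.667 + 1.7 = 3.43

3.43%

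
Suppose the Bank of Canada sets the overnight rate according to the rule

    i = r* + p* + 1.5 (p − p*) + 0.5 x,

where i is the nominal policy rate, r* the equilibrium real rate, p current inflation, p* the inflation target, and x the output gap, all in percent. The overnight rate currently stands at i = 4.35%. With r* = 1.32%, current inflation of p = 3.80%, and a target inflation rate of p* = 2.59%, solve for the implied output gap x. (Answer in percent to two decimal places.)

0.5 x = 4.35 − 1.32 − 2.59 − 1.5 × (3.80 − 2.59) = -1.375
x = -1.375 / 0.5 = -2.75

-2.75%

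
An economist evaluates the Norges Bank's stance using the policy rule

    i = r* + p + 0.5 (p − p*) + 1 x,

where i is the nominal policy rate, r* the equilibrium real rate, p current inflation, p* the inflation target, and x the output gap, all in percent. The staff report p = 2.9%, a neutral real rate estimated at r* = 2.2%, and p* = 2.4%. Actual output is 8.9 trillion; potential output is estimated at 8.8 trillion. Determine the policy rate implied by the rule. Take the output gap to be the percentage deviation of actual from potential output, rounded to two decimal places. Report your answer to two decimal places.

Output gap = 100 × (8.9 − 8.8) / 8.8 = 1.14%.
i = 2.20 + 2.90 + 0.5 × (2.90 − 2.40) + 1 × 1.14
   = 2.20 + 2.9 + 0.25 + 1.14 = 6.49

6.49%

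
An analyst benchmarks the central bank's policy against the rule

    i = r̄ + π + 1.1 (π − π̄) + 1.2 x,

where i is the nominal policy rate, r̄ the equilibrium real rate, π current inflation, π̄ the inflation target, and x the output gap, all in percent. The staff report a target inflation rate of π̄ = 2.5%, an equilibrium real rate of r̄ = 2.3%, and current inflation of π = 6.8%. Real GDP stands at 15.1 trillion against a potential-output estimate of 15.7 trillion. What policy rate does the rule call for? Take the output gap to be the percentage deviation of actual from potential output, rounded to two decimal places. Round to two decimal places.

9.25%

Output gap = 100 × (15.1 − 15.7) / 15.7 = -3.82%.
i = 2.30 + 6.80 + 1.1 × (6.80 − 2.50) + 1.2 × (-3.82)
   = 2.30 + 6.8 + 4.73 − 4.584 = 9.25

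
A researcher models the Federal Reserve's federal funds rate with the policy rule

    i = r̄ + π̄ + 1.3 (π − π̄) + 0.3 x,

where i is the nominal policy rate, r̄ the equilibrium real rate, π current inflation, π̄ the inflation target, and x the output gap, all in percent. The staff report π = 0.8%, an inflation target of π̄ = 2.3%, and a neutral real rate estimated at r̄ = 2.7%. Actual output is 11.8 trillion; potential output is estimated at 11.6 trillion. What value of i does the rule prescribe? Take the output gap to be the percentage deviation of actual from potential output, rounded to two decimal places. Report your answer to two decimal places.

Output gap = 100 × (11.8 − 11.6) / 11.6 = 1.72%.
i = 2.70 + 2.30 + 1.3 × (0.80 − 2.30) + 0.3 × 1.72
   = 2.70 + 2.3 − 1.95 + 0.516 = 3.57

3.57%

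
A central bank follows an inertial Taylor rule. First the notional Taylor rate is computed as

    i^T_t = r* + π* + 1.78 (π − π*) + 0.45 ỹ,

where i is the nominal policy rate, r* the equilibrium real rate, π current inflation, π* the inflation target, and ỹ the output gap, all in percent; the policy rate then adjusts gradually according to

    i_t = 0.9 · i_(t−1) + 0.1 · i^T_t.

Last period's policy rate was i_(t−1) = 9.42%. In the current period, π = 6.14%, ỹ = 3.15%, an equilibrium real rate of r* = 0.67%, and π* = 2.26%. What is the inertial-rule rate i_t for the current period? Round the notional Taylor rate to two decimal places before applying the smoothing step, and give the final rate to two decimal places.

i^T_t = 0.67 + 2.26 + 1.78 × (6.14 − 2.26) + 0.45 × 3.15
   = 0.67 + 2.26 + 6.9064 + 1.4175 = 11.25
i_t = 0.9 × 9.42 + 0.1 × 11.25 = 8.478 + 1.125 = 9.60

9.60%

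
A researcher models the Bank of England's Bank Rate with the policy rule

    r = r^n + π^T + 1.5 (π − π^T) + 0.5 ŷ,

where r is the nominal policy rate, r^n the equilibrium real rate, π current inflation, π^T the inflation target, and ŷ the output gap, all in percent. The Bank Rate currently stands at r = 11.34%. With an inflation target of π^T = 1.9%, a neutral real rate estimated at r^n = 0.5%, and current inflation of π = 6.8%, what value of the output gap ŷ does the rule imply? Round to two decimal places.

0.5 ŷ = 11.34 − 0.5 − 1.9 − 1.5 × (6.8 − 1.9) = 1.59
ŷ = 1.59 / 0.5 = 3.18

3.18%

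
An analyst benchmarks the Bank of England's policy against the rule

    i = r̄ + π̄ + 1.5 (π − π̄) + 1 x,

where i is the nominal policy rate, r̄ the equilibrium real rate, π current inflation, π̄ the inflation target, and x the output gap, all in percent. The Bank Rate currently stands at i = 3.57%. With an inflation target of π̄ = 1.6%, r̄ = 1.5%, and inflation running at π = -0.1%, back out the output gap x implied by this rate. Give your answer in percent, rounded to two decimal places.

1 x = 3.57 − 1.5 − 1.6 − 1.5 × ((-0.1) − 1.6) = 3.02
x = 3.02 / 1 = 3.02

3.02%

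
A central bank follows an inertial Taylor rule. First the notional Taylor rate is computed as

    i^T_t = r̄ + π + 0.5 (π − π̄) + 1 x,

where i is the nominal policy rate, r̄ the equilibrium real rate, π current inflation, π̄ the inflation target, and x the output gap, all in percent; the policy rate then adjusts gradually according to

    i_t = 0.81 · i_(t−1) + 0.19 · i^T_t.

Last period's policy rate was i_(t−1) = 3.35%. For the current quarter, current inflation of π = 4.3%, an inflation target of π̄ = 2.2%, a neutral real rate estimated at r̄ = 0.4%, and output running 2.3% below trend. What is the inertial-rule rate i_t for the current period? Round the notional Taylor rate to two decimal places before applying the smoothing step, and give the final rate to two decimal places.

Output 2.3% below potential → x = -2.3.
i^T_t = 0.4 + 4.3 + 0.5 × (4.3 − 2.2) + 1 × (-2.3)
   = 0.4 + 4.3 + 1.05 − 2.3 = 3.45
i_t = 0.81 × 3.35 + 0.19 × 3.45 = 2.7135 + 0.6555 = 3.37

3.37%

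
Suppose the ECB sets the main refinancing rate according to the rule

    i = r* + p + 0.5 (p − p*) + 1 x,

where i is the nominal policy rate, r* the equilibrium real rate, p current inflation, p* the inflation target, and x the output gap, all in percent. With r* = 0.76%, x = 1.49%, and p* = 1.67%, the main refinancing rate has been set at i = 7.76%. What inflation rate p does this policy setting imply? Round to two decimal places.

4.23%

Collecting p: i = r* + (1 + 0.5) p − 0.5 p* + 1 x
1.5 p = 7.76 − 0.76 + 0.5 × 1.67 − 1 × 1.49 = 6.345
p = 6.345 / 1.5 = 4.23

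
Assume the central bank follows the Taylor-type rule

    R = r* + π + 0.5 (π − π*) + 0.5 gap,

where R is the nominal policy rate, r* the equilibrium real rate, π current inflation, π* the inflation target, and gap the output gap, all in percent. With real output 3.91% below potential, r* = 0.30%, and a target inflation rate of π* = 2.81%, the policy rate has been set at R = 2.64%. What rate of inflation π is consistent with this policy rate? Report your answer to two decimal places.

3.80%

Output 3.91% below potential → gap = -3.91.
Collecting π: R = r* + (1 + 0.5) π − 0.5 π* + 0.5 gap
1.5 π = 2.64 − 0.30 + 0.5 × 2.81 − 0.5 × (-3.91) = 5.7
π = 5.7 / 1.5 = 3.80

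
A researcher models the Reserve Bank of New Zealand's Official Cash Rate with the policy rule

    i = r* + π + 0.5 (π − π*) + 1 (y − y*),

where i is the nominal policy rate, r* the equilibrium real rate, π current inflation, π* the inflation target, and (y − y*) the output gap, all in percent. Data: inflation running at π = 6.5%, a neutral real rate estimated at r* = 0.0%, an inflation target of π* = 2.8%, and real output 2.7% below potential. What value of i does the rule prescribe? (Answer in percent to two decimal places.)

5.65%

Output 2.7% below potential → (y − y*) = -2.7.
i = 0.0 + 6.5 + 0.5 × (6.5 − 2.8) + 1 × (-2.7)
   = 0.0 + 6.5 + 1.85 − 2.7 = 5.65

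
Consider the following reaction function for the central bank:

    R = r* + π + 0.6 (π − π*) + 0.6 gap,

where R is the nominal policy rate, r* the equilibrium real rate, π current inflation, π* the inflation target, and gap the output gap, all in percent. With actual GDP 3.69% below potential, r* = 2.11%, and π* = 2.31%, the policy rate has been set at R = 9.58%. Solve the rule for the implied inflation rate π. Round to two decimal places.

Output 3.69% below potential → gap = -3.69.
Collecting π: R = r* + (1 + 0.6) π − 0.6 π* + 0.6 gap
1.6 π = 9.58 − 2.11 + 0.6 × 2.31 − 0.6 × (-3.69) = 11.07
π = 11.07 / 1.6 = 6.92

6.92%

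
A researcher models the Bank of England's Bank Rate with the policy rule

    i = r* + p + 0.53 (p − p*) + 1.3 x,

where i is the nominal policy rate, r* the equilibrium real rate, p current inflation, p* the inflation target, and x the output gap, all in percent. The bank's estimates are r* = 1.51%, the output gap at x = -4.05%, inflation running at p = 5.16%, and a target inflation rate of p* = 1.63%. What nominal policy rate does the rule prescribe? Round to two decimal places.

i = 1.51 + 5.16 + 0.53 × (5.16 − 1.63) + 1.3 × (-4.05)
   = 1.51 + 5.16 + 1.8709 − 5.265 = 3.28

3.28%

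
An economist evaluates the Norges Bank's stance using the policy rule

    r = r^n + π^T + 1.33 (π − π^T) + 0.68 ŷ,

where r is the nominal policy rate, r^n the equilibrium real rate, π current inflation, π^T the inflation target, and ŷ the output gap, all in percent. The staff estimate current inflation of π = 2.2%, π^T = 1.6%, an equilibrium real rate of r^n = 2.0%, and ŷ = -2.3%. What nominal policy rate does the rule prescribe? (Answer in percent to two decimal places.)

2.83%

r = 2.0 + 1.6 + 1.33 × (2.2 − 1.6) + 0.68 × (-2.3)
   = 2.0 + 1.6 + 0.798 − 1.564 = 2.83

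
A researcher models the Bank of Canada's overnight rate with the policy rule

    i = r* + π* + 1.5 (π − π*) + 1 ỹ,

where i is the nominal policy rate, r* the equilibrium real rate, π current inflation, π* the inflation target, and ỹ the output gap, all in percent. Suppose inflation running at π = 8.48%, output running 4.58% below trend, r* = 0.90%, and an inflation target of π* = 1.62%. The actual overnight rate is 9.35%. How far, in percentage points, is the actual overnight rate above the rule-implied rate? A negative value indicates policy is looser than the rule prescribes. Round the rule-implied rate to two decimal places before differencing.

Output 4.58% below potential → ỹ = -4.58.
i = 0.90 + 1.62 + 1.5 × (8.48 − 1.62) + 1 × (-4.58)
   = 0.90 + 1.62 + 10.29 − 4.58 = 8.23
Deviation = 9.35 − 8.23 = 1.12 pp.

1.12 pp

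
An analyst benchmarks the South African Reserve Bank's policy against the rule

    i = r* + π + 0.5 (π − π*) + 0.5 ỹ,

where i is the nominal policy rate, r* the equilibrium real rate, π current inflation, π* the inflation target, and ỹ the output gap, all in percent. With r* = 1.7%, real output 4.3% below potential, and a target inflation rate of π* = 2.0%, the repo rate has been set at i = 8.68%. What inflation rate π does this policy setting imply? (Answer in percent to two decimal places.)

Output 4.3% below potential → ỹ = -4.3.
Collecting π: i = r* + (1 + 0.5) π − 0.5 π* + 0.5 ỹ
1.5 π = 8.68 − 1.7 + 0.5 × 2.0 − 0.5 × (-4.3) = 10.13
π = 10.13 / 1.5 = 6.75

6.75%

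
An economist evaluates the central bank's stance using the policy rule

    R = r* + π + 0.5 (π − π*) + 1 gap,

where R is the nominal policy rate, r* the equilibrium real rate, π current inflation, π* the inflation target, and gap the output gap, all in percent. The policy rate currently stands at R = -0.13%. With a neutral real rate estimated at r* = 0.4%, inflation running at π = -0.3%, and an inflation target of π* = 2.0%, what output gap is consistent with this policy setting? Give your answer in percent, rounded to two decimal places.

0.92%

1 gap = -0.13 − 0.4 − (-0.3) − 0.5 × ((-0.3) − 2.0) = 0.92
gap = 0.92 / 1 = 0.92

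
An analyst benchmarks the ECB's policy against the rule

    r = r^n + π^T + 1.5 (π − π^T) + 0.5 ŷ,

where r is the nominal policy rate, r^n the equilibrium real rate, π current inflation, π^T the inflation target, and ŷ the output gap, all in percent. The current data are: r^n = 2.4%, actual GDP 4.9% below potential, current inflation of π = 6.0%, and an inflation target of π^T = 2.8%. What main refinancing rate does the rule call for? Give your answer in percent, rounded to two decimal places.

7.55%

Output 4.9% below potential → ŷ = -4.9.
r = 2.4 + 2.8 + 1.5 × (6.0 − 2.8) + 0.5 × (-4.9)
   = 2.4 + 2.8 + 4.8 − 2.45 = 7.55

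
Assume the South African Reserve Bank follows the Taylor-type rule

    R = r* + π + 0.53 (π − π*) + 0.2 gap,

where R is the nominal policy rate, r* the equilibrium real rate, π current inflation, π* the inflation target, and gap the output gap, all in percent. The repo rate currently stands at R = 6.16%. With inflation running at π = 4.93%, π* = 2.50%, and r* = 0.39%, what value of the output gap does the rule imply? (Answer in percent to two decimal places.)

-2.24%

0.2 gap = 6.16 − 0.39 − 4.93 − 0.53 × (4.93 − 2.50) = -0.4479
gap = -0.4479 / 0.2 = -2.24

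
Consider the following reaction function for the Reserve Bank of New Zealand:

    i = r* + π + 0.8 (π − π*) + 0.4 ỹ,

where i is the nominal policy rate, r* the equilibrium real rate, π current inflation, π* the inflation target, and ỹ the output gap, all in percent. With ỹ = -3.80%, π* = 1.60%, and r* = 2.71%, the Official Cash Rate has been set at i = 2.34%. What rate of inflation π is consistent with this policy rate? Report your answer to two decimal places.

1.35%

Collecting π: i = r* + (1 + 0.8) π − 0.8 π* + 0.4 ỹ
1.8 π = 2.34 − 2.71 + 0.8 × 1.60 − 0.4 × (-3.80) = 2.43
π = 2.43 / 1.8 = 1.35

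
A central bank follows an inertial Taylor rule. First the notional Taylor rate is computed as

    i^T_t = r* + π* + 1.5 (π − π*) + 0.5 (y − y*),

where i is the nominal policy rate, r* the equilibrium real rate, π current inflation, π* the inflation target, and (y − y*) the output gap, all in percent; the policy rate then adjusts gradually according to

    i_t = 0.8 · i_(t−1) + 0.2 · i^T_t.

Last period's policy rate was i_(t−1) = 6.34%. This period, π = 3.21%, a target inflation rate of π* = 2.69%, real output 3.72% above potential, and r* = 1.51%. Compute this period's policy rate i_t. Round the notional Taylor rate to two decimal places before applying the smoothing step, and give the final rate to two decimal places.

Output 3.72% above potential → (y − y*) = 3.72.
i^T_t = 1.51 + 2.69 + 1.5 × (3.21 − 2.69) + 0.5 × 3.72
   = 1.51 + 2.69 + 0.78 + 1.86 = 6.84
i_t = 0.8 × 6.34 + 0.2 × 6.84 = 5.072 + 1.368 = 6.44

6.44%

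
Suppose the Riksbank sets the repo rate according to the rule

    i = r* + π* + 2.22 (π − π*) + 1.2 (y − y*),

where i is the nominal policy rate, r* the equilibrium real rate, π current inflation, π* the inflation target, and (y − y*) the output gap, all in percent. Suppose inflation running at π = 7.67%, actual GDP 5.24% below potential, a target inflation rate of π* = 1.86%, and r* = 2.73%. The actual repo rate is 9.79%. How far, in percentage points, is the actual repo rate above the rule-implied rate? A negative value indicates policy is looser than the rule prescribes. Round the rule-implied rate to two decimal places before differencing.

-1.41 pp

Output 5.24% below potential → (y − y*) = -5.24.
i = 2.73 + 1.86 + 2.22 × (7.67 − 1.86) + 1.2 × (-5.24)
   = 2.73 + 1.86 + 12.8982 − 6.288 = 11.20
Deviation = 9.79 − 11.20 = -1.41 pp.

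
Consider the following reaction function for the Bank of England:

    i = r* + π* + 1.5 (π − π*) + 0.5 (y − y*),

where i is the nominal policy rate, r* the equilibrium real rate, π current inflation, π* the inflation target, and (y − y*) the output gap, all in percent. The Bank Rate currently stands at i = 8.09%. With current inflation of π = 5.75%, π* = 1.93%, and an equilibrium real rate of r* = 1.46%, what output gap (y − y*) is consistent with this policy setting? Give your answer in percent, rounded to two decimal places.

0.5 (y − y*) = 8.09 − 1.46 − 1.93 − 1.5 × (5.75 − 1.93) = -1.03
(y − y*) = -1.03 / 0.5 = -2.06

-2.06%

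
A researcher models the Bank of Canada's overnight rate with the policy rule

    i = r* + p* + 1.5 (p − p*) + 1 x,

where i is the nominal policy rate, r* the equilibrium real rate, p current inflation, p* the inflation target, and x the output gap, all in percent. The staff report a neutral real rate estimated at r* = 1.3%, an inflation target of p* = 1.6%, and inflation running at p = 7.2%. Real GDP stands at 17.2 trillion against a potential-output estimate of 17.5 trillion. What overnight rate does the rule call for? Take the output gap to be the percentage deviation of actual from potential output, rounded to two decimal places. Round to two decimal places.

9.59%

Output gap = 100 × (17.2 − 17.5) / 17.5 = -1.71%.
i = 1.30 + 1.60 + 1.5 × (7.20 − 1.60) + 1 × (-1.71)
   = 1.30 + 1.6 + 8.4 − 1.71 = 9.59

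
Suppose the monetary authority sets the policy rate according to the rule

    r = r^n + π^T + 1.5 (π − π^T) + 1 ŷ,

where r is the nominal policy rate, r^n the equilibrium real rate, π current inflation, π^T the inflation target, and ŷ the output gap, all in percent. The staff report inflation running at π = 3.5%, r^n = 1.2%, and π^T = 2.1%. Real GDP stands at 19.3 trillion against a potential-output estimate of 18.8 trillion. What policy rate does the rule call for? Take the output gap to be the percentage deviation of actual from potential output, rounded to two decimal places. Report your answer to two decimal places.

8.06%

Output gap = 100 × (19.3 − 18.8) / 18.8 = 2.66%.
r = 1.20 + 2.10 + 1.5 × (3.50 − 2.10) + 1 × 2.66
   = 1.20 + 2.1 + 2.1 + 2.66 = 8.06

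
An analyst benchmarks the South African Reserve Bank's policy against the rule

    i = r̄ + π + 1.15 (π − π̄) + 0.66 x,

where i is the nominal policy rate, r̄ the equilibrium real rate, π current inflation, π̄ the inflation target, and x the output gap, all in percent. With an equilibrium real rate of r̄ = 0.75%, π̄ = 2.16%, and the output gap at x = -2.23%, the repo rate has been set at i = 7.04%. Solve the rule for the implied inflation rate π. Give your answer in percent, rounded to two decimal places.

4.77%

Collecting π: i = r̄ + (1 + 1.15) π − 1.15 π̄ + 0.66 x
2.15 π = 7.04 − 0.75 + 1.15 × 2.16 − 0.66 × (-2.23) = 10.2458
π = 10.2458 / 2.15 = 4.77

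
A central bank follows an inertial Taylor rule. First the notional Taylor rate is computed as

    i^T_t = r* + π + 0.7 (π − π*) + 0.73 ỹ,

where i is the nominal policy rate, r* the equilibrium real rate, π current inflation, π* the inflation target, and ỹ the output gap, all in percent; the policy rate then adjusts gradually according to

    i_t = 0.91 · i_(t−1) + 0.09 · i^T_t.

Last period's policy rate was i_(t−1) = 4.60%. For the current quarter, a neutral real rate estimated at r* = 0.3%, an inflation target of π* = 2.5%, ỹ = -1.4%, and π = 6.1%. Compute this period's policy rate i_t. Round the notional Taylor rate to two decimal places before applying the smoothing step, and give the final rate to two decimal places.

i^T_t = 0.3 + 6.1 + 0.7 × (6.1 − 2.5) + 0.73 × (-1.4)
   = 0.3 + 6.1 + 2.52 − 1.022 = 7.90
i_t = 0.91 × 4.60 + 0.09 × 7.90 = 4.186 + 0.711 = 4.90

4.90%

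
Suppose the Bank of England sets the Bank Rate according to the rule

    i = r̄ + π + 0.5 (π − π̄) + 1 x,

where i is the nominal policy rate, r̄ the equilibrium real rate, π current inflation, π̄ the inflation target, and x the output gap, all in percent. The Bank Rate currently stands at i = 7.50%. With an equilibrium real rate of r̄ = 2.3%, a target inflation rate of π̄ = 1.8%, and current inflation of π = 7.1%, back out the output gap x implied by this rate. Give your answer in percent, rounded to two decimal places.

1 x = 7.50 − 2.3 − 7.1 − 0.5 × (7.1 − 1.8) = -4.55
x = -4.55 / 1 = -4.55

-4.55%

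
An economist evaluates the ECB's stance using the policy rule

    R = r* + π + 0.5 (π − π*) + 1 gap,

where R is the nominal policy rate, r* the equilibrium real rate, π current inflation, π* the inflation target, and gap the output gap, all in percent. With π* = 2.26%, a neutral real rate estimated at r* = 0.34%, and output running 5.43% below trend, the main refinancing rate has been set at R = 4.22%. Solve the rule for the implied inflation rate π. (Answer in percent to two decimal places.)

6.96%

Output 5.43% below potential → gap = -5.43.
Collecting π: R = r* + (1 + 0.5) π − 0.5 π* + 1 gap
1.5 π = 4.22 − 0.34 + 0.5 × 2.26 − 1 × (-5.43) = 10.44
π = 10.44 / 1.5 = 6.96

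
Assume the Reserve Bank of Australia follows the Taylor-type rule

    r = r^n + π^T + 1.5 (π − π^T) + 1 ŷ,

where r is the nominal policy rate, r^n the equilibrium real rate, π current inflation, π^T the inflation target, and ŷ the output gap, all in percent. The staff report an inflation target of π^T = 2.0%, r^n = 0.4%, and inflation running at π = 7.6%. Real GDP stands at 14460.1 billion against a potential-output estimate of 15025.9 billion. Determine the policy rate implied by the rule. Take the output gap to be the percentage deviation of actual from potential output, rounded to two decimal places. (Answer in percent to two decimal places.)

7.03%

Output gap = 100 × (14460.1 − 15025.9) / 15025.9 = -3.77%.
r = 0.40 + 2.00 + 1.5 × (7.60 − 2.00) + 1 × (-3.77)
   = 0.40 + 2 + 8.4 − 3.77 = 7.03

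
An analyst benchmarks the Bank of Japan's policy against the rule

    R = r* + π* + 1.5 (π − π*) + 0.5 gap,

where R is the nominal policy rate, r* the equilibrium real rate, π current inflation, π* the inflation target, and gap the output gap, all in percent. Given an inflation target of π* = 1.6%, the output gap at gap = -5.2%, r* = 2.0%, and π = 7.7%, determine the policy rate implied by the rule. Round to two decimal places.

R = 2.0 + 1.6 + 1.5 × (7.7 − 1.6) + 0.5 × (-5.2)
   = 2.0 + 1.6 + 9.15 − 2.6 = 10.15

10.15%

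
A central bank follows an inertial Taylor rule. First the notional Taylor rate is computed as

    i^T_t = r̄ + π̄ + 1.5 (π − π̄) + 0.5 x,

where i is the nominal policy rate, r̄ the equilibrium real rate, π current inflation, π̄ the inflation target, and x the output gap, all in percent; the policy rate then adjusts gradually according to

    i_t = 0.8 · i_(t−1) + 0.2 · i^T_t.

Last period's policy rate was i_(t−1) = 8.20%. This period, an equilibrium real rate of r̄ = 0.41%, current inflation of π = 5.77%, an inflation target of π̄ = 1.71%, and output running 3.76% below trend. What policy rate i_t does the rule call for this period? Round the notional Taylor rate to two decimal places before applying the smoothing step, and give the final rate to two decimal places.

Output 3.76% below potential → x = -3.76.
i^T_t = 0.41 + 1.71 + 1.5 × (5.77 − 1.71) + 0.5 × (-3.76)
   = 0.41 + 1.71 + 6.09 − 1.88 = 6.33
i_t = 0.8 × 8.20 + 0.2 × 6.33 = 6.56 + 1.266 = 7.83

7.83%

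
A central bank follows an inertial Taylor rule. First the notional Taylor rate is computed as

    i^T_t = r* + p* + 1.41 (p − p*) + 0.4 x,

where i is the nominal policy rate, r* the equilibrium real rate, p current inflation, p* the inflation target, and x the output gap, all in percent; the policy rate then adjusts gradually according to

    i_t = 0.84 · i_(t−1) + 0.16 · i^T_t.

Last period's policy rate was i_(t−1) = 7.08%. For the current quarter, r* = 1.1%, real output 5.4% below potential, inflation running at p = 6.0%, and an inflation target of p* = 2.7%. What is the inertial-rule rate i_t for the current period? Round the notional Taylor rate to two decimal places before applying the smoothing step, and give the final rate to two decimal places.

Output 5.4% below potential → x = -5.4.
i^T_t = 1.1 + 2.7 + 1.41 × (6.0 − 2.7) + 0.4 × (-5.4)
   = 1.1 + 2.7 + 4.653 − 2.16 = 6.29
i_t = 0.84 × 7.08 + 0.16 × 6.29 = 5.9472 + 1.0064 = 6.95

6.95%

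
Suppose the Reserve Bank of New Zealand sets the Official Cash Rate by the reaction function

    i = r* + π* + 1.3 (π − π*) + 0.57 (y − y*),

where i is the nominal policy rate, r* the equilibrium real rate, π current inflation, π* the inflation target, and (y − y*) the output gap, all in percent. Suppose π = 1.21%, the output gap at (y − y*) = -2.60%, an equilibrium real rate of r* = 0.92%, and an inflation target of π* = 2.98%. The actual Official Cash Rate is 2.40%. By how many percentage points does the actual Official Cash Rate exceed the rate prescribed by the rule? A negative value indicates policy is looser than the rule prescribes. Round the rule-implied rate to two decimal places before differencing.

i = 0.92 + 2.98 + 1.3 × (1.21 − 2.98) + 0.57 × (-2.60)
   = 0.92 + 2.98 − 2.301 − 1.482 = 0.12
Deviation = 2.40 − 0.12 = 2.28 pp.

2.28 pp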